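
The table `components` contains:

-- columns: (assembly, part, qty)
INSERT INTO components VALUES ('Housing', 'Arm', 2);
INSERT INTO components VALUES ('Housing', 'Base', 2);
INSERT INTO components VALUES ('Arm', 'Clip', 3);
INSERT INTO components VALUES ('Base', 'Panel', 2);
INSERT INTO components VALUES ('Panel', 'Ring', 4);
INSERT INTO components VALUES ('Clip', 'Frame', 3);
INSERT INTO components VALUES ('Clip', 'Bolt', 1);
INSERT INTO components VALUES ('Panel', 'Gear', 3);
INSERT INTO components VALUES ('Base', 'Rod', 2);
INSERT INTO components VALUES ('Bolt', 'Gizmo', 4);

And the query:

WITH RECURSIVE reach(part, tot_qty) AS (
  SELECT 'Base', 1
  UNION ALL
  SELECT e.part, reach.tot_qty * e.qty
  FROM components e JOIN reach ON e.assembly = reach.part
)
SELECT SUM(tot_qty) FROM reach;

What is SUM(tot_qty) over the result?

Base: (Base, tot_qty=1).
Iteration 1: components of {Base} -> Panel = 1*2 = 2, Rod = 1*2 = 2.
Iteration 2: components of {Panel,Rod} -> Gear = 2*3 = 6, Ring = 2*4 = 8.
Iteration 3: no further components; recursion stops.
SUM(tot_qty) = 1 + 2 + 2 + 8 + 6 = 19.

19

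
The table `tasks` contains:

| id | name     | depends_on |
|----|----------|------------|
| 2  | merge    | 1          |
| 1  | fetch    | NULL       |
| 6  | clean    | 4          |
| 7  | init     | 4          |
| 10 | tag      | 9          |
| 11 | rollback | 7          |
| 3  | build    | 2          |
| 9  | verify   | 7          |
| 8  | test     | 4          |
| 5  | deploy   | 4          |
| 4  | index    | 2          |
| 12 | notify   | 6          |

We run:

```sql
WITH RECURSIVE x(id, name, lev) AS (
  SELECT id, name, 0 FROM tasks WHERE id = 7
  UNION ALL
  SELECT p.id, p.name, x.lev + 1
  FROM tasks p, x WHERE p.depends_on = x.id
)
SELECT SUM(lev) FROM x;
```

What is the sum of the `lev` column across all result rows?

4

Base: id=7 (init) at lev 0.
Iteration 1: rows with depends_on in {7} -> verify (id 9, lev 1), rollback (id 11, lev 1).
Iteration 2: rows with depends_on in {9,11} -> tag (id 10, lev 2).
Iteration 3: no rows with depends_on in {10}; recursion stops.
SUM(lev) = 0 + 1 + 1 + 2 = 4.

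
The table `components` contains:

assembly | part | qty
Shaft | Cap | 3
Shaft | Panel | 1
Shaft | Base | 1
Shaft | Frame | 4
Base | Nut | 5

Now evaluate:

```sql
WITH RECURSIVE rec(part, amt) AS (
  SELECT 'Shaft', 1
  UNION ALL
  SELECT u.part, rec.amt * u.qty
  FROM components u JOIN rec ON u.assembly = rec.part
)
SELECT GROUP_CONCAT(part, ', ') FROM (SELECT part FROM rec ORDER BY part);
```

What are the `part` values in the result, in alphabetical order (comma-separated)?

Base, Cap, Frame, Nut, Panel, Shaft

Base: (Shaft, amt=1).
Iteration 1: components of {Shaft} -> Base = 1*1 = 1, Cap = 1*3 = 3, Frame = 1*4 = 4, Panel = 1*1 = 1.
Iteration 2: components of {Base,Cap,Frame,Panel} -> Nut = 1*5 = 5.
Iteration 3: no further components; recursion stops.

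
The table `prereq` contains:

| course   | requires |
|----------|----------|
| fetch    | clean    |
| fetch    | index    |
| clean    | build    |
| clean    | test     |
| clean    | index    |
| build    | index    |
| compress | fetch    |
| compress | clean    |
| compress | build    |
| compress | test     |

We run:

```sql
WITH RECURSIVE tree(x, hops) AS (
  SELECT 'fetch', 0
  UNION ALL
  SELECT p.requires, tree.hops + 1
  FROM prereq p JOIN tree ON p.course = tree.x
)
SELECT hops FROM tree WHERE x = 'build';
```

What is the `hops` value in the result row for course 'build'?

2

Base: (fetch, hops=0).
Iteration 1: edges from {fetch} -> (clean, hops=1), (index, hops=1).
Iteration 2: edges from {clean,index} -> (build, hops=2), (index, hops=2), (test, hops=2).
Iteration 3: edges from {build,index,test} -> (index, hops=3).
Iteration 4: no outgoing edges from {index}; recursion stops.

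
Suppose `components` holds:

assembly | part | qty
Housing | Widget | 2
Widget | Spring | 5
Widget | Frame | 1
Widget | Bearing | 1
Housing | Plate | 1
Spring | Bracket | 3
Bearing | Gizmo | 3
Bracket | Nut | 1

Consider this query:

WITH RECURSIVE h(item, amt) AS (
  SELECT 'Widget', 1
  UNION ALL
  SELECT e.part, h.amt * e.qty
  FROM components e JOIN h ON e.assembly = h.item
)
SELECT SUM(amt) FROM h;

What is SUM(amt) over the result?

41

Base: (Widget, amt=1).
Iteration 1: components of {Widget} -> Bearing = 1*1 = 1, Frame = 1*1 = 1, Spring = 1*5 = 5.
Iteration 2: components of {Bearing,Frame,Spring} -> Bracket = 5*3 = 15, Gizmo = 1*3 = 3.
Iteration 3: components of {Bracket,Gizmo} -> Nut = 15*1 = 15.
Iteration 4: no further components; recursion stops.
SUM(amt) = 1 + 5 + 1 + 1 + 15 + 3 + 15 = 41.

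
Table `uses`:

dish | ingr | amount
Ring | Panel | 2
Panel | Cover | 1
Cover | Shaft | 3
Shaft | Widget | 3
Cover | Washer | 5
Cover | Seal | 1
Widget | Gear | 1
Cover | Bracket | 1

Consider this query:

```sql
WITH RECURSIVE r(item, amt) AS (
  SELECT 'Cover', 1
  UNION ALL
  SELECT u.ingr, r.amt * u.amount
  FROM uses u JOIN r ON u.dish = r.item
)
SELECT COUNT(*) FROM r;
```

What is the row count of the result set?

7

Base: (Cover, amt=1).
Iteration 1: components of {Cover} -> Bracket = 1*1 = 1, Seal = 1*1 = 1, Shaft = 1*3 = 3, Washer = 1*5 = 5.
Iteration 2: components of {Bracket,Seal,Shaft,Washer} -> Widget = 3*3 = 9.
Iteration 3: components of {Widget} -> Gear = 9*1 = 9.
Iteration 4: no further components; recursion stops.
Total rows emitted: 7.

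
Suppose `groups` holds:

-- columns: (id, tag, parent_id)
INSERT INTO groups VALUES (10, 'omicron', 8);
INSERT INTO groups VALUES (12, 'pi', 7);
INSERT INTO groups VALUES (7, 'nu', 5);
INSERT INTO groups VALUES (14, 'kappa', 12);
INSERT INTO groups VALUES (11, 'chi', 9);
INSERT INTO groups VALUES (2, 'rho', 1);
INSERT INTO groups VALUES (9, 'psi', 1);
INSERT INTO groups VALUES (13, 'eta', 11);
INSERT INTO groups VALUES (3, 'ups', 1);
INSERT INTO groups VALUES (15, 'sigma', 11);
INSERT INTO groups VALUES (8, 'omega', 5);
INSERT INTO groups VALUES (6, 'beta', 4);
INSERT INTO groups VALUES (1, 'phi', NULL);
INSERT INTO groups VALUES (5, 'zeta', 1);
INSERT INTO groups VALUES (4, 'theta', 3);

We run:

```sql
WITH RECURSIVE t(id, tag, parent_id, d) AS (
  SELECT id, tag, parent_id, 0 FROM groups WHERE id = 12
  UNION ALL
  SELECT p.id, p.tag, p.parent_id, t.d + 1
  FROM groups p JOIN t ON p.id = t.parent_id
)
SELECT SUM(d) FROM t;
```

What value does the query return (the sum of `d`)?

Base: id=12 (pi), parent_id=7, d 0.
Iteration 1: join on id=7 -> nu (id 7, parent_id=5, d 1).
Iteration 2: join on id=5 -> zeta (id 5, parent_id=1, d 2).
Iteration 3: join on id=1 -> phi (id 1, parent_id=NULL, d 3).
Iteration 4: parent_id is NULL; no match; recursion stops.
SUM(d) = 0 + 1 + 2 + 3 = 6.

6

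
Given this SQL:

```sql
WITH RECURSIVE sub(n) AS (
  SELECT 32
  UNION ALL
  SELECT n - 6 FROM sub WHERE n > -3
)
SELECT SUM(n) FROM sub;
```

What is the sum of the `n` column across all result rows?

Base: n=32.
Iteration 1: 32 > -3 holds -> n = 32 - 6 = 26.
Iteration 2: 26 > -3 holds -> n = 26 - 6 = 20.
Iteration 3: 20 > -3 holds -> n = 20 - 6 = 14.
Iteration 4: 14 > -3 holds -> n = 14 - 6 = 8.
Iteration 5: 8 > -3 holds -> n = 8 - 6 = 2.
Iteration 6: 2 > -3 holds -> n = 2 - 6 = -4.
Iteration 7: -4 > -3 fails; recursion stops.
SUM(n) = 32 + 26 + 20 + 14 + 8 + 2 + -4 = 98.

98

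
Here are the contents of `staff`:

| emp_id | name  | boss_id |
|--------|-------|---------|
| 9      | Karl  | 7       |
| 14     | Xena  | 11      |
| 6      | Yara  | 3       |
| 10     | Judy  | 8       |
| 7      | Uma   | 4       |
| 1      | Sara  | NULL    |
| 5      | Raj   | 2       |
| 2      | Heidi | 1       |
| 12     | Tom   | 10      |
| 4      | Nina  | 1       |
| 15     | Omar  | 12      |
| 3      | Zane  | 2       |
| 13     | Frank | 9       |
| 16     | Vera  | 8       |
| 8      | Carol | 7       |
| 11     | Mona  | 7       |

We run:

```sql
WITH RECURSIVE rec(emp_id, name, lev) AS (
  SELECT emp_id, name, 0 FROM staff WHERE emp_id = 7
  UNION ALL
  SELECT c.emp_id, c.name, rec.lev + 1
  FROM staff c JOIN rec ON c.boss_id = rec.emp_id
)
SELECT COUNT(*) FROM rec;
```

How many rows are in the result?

10

Base: emp_id=7 (Uma) at lev 0.
Iteration 1: rows with boss_id in {7} -> Carol (id 8, lev 1), Karl (id 9, lev 1), Mona (id 11, lev 1).
Iteration 2: rows with boss_id in {8,9,11} -> Judy (id 10, lev 2), Frank (id 13, lev 2), Xena (id 14, lev 2), Vera (id 16, lev 2).
Iteration 3: rows with boss_id in {10,13,14,16} -> Tom (id 12, lev 3).
Iteration 4: rows with boss_id in {12} -> Omar (id 15, lev 4).
Iteration 5: no rows with boss_id in {15}; recursion stops.
Total rows emitted: 10.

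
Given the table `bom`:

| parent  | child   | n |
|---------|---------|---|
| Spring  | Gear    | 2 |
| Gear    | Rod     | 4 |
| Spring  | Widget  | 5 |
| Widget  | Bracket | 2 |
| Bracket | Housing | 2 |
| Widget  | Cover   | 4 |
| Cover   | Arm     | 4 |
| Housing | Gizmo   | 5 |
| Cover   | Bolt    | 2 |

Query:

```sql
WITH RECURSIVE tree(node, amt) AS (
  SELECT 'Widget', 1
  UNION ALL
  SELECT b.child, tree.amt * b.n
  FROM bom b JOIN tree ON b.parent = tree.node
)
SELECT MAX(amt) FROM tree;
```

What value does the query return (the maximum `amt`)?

Base: (Widget, amt=1).
Iteration 1: components of {Widget} -> Bracket = 1*2 = 2, Cover = 1*4 = 4.
Iteration 2: components of {Bracket,Cover} -> Arm = 4*4 = 16, Bolt = 4*2 = 8, Housing = 2*2 = 4.
Iteration 3: components of {Arm,Bolt,Housing} -> Gizmo = 4*5 = 20.
Iteration 4: no further components; recursion stops.
amt values: 1, 2, 4, 4, 16, 8, 20; the maximum is 20.

20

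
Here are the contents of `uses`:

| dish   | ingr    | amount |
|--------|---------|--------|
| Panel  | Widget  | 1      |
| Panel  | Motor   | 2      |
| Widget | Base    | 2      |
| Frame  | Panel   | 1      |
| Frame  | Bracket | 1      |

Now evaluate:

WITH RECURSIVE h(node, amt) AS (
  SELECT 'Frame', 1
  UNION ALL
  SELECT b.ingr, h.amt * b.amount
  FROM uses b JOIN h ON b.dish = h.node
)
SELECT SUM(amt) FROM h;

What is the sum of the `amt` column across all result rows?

8

Base: (Frame, amt=1).
Iteration 1: components of {Frame} -> Bracket = 1*1 = 1, Panel = 1*1 = 1.
Iteration 2: components of {Bracket,Panel} -> Motor = 1*2 = 2, Widget = 1*1 = 1.
Iteration 3: components of {Motor,Widget} -> Base = 1*2 = 2.
Iteration 4: no further components; recursion stops.
SUM(amt) = 1 + 1 + 1 + 1 + 2 + 2 = 8.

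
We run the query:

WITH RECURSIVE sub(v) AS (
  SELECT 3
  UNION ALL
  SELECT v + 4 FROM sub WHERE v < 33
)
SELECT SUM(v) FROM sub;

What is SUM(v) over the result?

171

Base: v=3.
Iteration 1: 3 < 33 holds -> v = 3 + 4 = 7.
Iteration 2: 7 < 33 holds -> v = 7 + 4 = 11.
Iteration 3: 11 < 33 holds -> v = 11 + 4 = 15.
Iteration 4: 15 < 33 holds -> v = 15 + 4 = 19.
Iteration 5: 19 < 33 holds -> v = 19 + 4 = 23.
Iteration 6: 23 < 33 holds -> v = 23 + 4 = 27.
Iteration 7: 27 < 33 holds -> v = 27 + 4 = 31.
Iteration 8: 31 < 33 holds -> v = 31 + 4 = 35.
Iteration 9: 35 < 33 fails; recursion stops.
SUM(v) = 3 + 7 + 11 + 15 + 19 + 23 + 27 + 31 + 35 = 171.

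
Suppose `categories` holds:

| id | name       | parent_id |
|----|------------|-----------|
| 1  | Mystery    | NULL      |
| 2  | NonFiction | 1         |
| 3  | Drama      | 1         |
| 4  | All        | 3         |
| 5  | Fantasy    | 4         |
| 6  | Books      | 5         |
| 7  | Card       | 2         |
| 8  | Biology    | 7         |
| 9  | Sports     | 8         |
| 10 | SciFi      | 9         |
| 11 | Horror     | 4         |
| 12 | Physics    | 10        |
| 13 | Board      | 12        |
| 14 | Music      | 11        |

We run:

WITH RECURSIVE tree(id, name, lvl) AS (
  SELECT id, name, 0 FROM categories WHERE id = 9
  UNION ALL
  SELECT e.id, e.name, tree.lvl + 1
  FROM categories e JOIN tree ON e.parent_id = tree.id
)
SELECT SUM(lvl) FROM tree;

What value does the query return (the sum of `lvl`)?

Base: id=9 (Sports) at lvl 0.
Iteration 1: rows with parent_id in {9} -> SciFi (id 10, lvl 1).
Iteration 2: rows with parent_id in {10} -> Physics (id 12, lvl 2).
Iteration 3: rows with parent_id in {12} -> Board (id 13, lvl 3).
Iteration 4: no rows with parent_id in {13}; recursion stops.
SUM(lvl) = 0 + 1 + 2 + 3 = 6.

6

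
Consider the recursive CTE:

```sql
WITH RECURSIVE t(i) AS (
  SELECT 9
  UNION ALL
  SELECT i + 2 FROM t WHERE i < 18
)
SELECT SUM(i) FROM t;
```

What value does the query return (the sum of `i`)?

84

Base: i=9.
Iteration 1: 9 < 18 holds -> i = 9 + 2 = 11.
Iteration 2: 11 < 18 holds -> i = 11 + 2 = 13.
Iteration 3: 13 < 18 holds -> i = 13 + 2 = 15.
Iteration 4: 15 < 18 holds -> i = 15 + 2 = 17.
Iteration 5: 17 < 18 holds -> i = 17 + 2 = 19.
Iteration 6: 19 < 18 fails; recursion stops.
SUM(i) = 9 + 11 + 13 + 15 + 17 + 19 = 84.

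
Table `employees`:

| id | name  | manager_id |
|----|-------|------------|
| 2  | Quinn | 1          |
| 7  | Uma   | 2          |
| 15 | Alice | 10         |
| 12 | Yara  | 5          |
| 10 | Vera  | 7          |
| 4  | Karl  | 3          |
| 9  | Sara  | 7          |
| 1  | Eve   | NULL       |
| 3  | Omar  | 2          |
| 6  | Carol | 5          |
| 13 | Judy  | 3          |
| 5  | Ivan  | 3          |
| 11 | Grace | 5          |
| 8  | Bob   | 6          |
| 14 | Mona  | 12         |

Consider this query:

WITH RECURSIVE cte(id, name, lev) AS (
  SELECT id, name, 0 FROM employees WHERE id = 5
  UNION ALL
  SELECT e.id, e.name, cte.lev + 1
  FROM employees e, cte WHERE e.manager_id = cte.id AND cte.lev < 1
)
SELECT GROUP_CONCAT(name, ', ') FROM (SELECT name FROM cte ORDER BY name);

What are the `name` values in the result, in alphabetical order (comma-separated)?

Carol, Grace, Ivan, Yara

Base: id=5 (Ivan) at lev 0.
Iteration 1: rows with manager_id in {5} -> Carol (id 6, lev 1), Grace (id 11, lev 1), Yara (id 12, lev 1).
Iteration 2: lev < 1 fails for all current rows; recursion stops.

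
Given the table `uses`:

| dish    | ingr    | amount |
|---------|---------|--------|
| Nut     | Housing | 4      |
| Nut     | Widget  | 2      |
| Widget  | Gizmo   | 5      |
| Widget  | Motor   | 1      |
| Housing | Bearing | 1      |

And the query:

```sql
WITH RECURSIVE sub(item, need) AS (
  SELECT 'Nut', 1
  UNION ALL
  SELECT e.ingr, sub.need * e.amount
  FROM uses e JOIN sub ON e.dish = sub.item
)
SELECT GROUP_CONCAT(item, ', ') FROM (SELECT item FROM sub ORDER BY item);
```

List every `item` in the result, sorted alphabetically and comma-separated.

Bearing, Gizmo, Housing, Motor, Nut, Widget

Base: (Nut, need=1).
Iteration 1: components of {Nut} -> Housing = 1*4 = 4, Widget = 1*2 = 2.
Iteration 2: components of {Housing,Widget} -> Bearing = 4*1 = 4, Gizmo = 2*5 = 10, Motor = 2*1 = 2.
Iteration 3: no further components; recursion stops.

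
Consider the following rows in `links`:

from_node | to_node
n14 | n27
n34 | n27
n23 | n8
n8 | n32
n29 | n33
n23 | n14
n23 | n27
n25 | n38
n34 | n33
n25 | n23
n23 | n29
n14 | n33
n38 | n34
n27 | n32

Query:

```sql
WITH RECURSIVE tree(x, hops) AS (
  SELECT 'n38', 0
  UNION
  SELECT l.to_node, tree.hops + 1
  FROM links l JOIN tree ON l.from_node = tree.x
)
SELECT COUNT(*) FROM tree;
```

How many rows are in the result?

5

Base: (n38, hops=0).
Iteration 1: edges from {n38} -> (n34, hops=1).
Iteration 2: edges from {n34} -> (n27, hops=2), (n33, hops=2).
Iteration 3: edges from {n27,n33} -> (n32, hops=3).
Iteration 4: no outgoing edges from {n32}; recursion stops.
Total rows emitted: 5.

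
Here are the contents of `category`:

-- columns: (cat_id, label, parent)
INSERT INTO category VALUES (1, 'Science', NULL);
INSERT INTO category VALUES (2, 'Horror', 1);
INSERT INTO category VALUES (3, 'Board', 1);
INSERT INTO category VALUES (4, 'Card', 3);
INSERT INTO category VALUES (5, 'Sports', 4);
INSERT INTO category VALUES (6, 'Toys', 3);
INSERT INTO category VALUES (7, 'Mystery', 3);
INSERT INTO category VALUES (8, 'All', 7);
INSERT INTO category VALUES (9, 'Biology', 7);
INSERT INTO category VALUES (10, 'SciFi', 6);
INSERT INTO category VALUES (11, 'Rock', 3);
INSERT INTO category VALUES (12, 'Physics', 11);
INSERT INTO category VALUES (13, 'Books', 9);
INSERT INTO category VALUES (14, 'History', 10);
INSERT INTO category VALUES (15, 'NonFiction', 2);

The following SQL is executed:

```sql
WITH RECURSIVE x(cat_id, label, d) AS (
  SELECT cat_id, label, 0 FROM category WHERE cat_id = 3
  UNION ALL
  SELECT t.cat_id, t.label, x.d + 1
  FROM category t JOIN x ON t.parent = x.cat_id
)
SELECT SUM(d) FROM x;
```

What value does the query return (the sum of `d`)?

Base: cat_id=3 (Board) at d 0.
Iteration 1: rows with parent in {3} -> Card (id 4, d 1), Toys (id 6, d 1), Mystery (id 7, d 1), Rock (id 11, d 1).
Iteration 2: rows with parent in {4,6,7,11} -> Sports (id 5, d 2), All (id 8, d 2), Biology (id 9, d 2), SciFi (id 10, d 2), Physics (id 12, d 2).
Iteration 3: rows with parent in {5,8,9,10,12} -> Books (id 13, d 3), History (id 14, d 3).
Iteration 4: no rows with parent in {13,14}; recursion stops.
SUM(d) = 0 + 1 + 1 + 1 + 1 + 2 + 2 + 2 + 2 + 2 + 3 + 3 = 20.

20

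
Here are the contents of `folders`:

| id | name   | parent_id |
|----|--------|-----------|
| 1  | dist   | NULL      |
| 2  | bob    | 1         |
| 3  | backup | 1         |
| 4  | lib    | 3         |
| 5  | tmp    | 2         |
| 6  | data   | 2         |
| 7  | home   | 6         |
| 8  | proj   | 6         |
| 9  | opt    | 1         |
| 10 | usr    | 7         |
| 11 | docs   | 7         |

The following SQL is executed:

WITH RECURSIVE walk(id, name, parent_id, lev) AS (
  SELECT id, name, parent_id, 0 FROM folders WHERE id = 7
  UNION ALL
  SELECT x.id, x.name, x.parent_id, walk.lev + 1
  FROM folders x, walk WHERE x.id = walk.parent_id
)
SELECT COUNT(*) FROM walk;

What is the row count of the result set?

Base: id=7 (home), parent_id=6, lev 0.
Iteration 1: join on id=6 -> data (id 6, parent_id=2, lev 1).
Iteration 2: join on id=2 -> bob (id 2, parent_id=1, lev 2).
Iteration 3: join on id=1 -> dist (id 1, parent_id=NULL, lev 3).
Iteration 4: parent_id is NULL; no match; recursion stops.
Total rows emitted: 4.

4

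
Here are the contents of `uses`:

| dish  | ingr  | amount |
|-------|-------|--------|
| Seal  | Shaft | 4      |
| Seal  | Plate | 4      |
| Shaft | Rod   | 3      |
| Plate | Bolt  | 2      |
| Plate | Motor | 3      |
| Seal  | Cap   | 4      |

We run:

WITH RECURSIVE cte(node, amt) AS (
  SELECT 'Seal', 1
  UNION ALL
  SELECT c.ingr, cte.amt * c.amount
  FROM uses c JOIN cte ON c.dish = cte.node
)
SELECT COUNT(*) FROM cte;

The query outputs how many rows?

7

Base: (Seal, amt=1).
Iteration 1: components of {Seal} -> Cap = 1*4 = 4, Plate = 1*4 = 4, Shaft = 1*4 = 4.
Iteration 2: components of {Cap,Plate,Shaft} -> Bolt = 4*2 = 8, Motor = 4*3 = 12, Rod = 4*3 = 12.
Iteration 3: no further components; recursion stops.
Total rows emitted: 7.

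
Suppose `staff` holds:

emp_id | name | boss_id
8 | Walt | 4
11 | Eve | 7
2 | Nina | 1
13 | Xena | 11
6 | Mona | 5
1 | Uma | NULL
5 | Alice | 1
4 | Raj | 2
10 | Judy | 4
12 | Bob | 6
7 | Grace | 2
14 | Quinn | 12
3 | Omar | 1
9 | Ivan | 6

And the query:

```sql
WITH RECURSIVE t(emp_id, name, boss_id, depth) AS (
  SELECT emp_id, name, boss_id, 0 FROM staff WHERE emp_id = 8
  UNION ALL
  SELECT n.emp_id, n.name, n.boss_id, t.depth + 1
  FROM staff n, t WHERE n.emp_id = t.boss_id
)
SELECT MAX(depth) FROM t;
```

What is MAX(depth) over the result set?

3

Base: emp_id=8 (Walt), boss_id=4, depth 0.
Iteration 1: join on emp_id=4 -> Raj (id 4, boss_id=2, depth 1).
Iteration 2: join on emp_id=2 -> Nina (id 2, boss_id=1, depth 2).
Iteration 3: join on emp_id=1 -> Uma (id 1, boss_id=NULL, depth 3).
Iteration 4: boss_id is NULL; no match; recursion stops.
depth values: 0, 1, 2, 3; the maximum is 3.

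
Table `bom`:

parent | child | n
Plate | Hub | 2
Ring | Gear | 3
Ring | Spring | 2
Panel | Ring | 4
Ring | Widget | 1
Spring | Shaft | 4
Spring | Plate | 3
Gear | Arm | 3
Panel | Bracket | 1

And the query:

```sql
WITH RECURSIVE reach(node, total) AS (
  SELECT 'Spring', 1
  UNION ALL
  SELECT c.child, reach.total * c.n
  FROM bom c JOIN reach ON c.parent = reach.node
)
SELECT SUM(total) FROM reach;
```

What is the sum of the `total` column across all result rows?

14

Base: (Spring, total=1).
Iteration 1: components of {Spring} -> Plate = 1*3 = 3, Shaft = 1*4 = 4.
Iteration 2: components of {Plate,Shaft} -> Hub = 3*2 = 6.
Iteration 3: no further components; recursion stops.
SUM(total) = 1 + 4 + 3 + 6 = 14.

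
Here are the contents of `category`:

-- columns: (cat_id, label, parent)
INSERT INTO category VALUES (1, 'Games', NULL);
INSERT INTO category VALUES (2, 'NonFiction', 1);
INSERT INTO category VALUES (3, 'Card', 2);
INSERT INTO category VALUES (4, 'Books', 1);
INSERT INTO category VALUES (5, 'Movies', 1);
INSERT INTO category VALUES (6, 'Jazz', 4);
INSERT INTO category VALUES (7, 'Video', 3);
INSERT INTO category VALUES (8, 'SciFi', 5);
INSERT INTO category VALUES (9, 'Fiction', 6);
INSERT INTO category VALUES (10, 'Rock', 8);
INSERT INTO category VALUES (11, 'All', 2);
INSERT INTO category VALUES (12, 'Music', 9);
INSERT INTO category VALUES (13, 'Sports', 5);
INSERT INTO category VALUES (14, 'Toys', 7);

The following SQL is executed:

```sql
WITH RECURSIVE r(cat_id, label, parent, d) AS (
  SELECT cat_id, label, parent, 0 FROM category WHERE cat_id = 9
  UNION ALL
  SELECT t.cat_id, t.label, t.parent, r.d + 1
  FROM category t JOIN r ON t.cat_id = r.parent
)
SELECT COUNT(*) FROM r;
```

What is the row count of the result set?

4

Base: cat_id=9 (Fiction), parent=6, d 0.
Iteration 1: join on cat_id=6 -> Jazz (id 6, parent=4, d 1).
Iteration 2: join on cat_id=4 -> Books (id 4, parent=1, d 2).
Iteration 3: join on cat_id=1 -> Games (id 1, parent=NULL, d 3).
Iteration 4: parent is NULL; no match; recursion stops.
Total rows emitted: 4.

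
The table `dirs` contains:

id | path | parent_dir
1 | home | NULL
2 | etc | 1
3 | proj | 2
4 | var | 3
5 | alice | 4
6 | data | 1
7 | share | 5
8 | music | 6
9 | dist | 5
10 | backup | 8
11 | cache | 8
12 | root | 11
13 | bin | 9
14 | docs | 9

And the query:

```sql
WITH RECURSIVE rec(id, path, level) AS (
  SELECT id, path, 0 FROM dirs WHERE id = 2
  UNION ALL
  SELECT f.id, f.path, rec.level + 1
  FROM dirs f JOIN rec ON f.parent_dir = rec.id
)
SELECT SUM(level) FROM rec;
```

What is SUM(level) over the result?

Base: id=2 (etc) at level 0.
Iteration 1: rows with parent_dir in {2} -> proj (id 3, level 1).
Iteration 2: rows with parent_dir in {3} -> var (id 4, level 2).
Iteration 3: rows with parent_dir in {4} -> alice (id 5, level 3).
Iteration 4: rows with parent_dir in {5} -> share (id 7, level 4), dist (id 9, level 4).
Iteration 5: rows with parent_dir in {7,9} -> bin (id 13, level 5), docs (id 14, level 5).
Iteration 6: no rows with parent_dir in {13,14}; recursion stops.
SUM(level) = 0 + 1 + 2 + 3 + 4 + 4 + 5 + 5 = 24.

24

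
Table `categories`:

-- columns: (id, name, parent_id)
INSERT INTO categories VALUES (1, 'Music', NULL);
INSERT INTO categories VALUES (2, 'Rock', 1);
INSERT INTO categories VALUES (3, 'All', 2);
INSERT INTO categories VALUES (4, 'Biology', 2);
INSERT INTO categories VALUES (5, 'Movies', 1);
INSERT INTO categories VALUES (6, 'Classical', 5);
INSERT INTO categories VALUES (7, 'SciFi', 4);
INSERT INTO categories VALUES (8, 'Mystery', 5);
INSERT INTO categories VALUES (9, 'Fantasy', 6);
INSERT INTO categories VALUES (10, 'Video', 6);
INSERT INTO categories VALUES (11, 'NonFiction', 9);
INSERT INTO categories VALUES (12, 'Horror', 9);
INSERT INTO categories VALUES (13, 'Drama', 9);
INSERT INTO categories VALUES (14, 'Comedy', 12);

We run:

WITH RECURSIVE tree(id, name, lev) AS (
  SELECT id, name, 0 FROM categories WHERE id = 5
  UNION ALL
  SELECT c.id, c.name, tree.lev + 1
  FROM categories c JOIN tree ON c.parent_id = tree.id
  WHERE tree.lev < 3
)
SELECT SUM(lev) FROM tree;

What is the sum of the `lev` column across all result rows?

Base: id=5 (Movies) at lev 0.
Iteration 1: rows with parent_id in {5} -> Classical (id 6, lev 1), Mystery (id 8, lev 1).
Iteration 2: rows with parent_id in {6,8} -> Fantasy (id 9, lev 2), Video (id 10, lev 2).
Iteration 3: rows with parent_id in {9,10} -> NonFiction (id 11, lev 3), Horror (id 12, lev 3), Drama (id 13, lev 3).
Iteration 4: lev < 3 fails for all current rows; recursion stops.
SUM(lev) = 0 + 1 + 1 + 2 + 2 + 3 + 3 + 3 = 15.

15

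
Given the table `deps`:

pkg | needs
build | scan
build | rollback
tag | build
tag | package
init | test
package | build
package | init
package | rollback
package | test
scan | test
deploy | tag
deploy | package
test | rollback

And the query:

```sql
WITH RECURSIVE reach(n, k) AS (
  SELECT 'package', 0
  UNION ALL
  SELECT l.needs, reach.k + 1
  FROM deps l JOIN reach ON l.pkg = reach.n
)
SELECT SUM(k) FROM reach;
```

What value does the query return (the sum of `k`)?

22

Base: (package, k=0).
Iteration 1: edges from {package} -> (build, k=1), (init, k=1), (rollback, k=1), (test, k=1).
Iteration 2: edges from {build,init,rollback,test} -> (rollback, k=2) x2, (scan, k=2), (test, k=2). [UNION ALL keeps all 4 new rows, including repeats]
Iteration 3: edges from {rollback,scan,test} -> (rollback, k=3), (test, k=3).
Iteration 4: edges from {rollback,test} -> (rollback, k=4).
Iteration 5: no outgoing edges from {rollback}; recursion stops.
SUM(k) = 0 + 1 + 1 + 1 + 1 + 2 + 2 + 2 + 2 + 3 + 3 + 4 = 22.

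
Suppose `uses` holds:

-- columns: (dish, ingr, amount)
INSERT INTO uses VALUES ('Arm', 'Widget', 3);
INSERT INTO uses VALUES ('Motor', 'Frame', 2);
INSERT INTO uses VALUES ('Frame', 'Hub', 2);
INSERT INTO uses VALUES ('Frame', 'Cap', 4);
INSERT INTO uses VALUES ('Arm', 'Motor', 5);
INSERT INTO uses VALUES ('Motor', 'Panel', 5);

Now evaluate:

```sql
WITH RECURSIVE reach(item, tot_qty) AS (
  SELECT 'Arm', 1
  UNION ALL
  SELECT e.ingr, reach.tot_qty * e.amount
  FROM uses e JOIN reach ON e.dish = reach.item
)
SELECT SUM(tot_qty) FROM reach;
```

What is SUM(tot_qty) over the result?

Base: (Arm, tot_qty=1).
Iteration 1: components of {Arm} -> Motor = 1*5 = 5, Widget = 1*3 = 3.
Iteration 2: components of {Motor,Widget} -> Frame = 5*2 = 10, Panel = 5*5 = 25.
Iteration 3: components of {Frame,Panel} -> Cap = 10*4 = 40, Hub = 10*2 = 20.
Iteration 4: no further components; recursion stops.
SUM(tot_qty) = 1 + 3 + 5 + 25 + 10 + 20 + 40 = 104.

104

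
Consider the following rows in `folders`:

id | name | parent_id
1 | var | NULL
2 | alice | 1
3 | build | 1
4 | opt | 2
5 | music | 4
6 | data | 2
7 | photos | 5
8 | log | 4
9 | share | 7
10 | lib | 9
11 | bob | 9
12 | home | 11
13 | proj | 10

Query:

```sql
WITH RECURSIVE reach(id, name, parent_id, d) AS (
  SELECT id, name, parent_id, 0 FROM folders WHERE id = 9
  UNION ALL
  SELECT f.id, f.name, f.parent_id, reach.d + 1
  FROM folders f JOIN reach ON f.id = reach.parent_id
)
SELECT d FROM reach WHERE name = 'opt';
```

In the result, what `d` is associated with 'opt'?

Base: id=9 (share), parent_id=7, d 0.
Iteration 1: join on id=7 -> photos (id 7, parent_id=5, d 1).
Iteration 2: join on id=5 -> music (id 5, parent_id=4, d 2).
Iteration 3: join on id=4 -> opt (id 4, parent_id=2, d 3).
Iteration 4: join on id=2 -> alice (id 2, parent_id=1, d 4).
Iteration 5: join on id=1 -> var (id 1, parent_id=NULL, d 5).
Iteration 6: parent_id is NULL; no match; recursion stops.

3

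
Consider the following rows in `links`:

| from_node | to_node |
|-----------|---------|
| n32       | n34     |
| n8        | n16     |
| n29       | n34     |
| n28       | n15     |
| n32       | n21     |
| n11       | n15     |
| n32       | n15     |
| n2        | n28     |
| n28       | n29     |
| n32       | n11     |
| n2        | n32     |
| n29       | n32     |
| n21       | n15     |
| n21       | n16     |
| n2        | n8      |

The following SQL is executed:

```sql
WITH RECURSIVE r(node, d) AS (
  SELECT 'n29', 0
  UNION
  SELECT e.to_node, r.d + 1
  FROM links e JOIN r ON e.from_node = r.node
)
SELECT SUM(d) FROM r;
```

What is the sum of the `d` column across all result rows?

Base: (n29, d=0).
Iteration 1: edges from {n29} -> (n32, d=1), (n34, d=1).
Iteration 2: edges from {n32,n34} -> (n11, d=2), (n15, d=2), (n21, d=2), (n34, d=2).
Iteration 3: edges from {n11,n15,n21,n34} -> (n15, d=3), (n16, d=3). [UNION drops 1 duplicate row(s)]
Iteration 4: no outgoing edges from {n15,n16}; recursion stops.
SUM(d) = 0 + 1 + 1 + 2 + 2 + 2 + 2 + 3 + 3 = 16.

16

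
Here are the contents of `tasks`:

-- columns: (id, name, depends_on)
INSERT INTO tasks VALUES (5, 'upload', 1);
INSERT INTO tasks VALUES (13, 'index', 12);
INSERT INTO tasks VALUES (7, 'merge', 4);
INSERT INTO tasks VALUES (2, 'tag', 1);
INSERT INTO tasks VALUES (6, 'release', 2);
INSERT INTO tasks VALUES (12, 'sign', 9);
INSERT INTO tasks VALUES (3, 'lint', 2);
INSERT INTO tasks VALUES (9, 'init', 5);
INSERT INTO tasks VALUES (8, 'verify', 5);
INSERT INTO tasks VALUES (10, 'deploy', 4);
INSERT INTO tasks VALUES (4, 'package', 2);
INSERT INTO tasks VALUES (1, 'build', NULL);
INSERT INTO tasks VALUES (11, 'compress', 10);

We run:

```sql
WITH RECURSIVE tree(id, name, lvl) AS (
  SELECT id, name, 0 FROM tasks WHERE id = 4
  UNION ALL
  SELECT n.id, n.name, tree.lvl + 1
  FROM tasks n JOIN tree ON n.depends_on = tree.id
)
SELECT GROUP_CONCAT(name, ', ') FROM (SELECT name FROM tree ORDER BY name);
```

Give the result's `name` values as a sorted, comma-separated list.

Base: id=4 (package) at lvl 0.
Iteration 1: rows with depends_on in {4} -> merge (id 7, lvl 1), deploy (id 10, lvl 1).
Iteration 2: rows with depends_on in {7,10} -> compress (id 11, lvl 2).
Iteration 3: no rows with depends_on in {11}; recursion stops.

compress, deploy, merge, package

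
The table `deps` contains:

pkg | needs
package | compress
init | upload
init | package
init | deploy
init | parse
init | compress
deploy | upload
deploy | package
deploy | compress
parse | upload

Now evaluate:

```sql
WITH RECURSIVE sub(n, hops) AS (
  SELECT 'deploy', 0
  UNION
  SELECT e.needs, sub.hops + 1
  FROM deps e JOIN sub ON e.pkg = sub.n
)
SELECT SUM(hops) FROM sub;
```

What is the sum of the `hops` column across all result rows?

5

Base: (deploy, hops=0).
Iteration 1: edges from {deploy} -> (compress, hops=1), (package, hops=1), (upload, hops=1).
Iteration 2: edges from {compress,package,upload} -> (compress, hops=2).
Iteration 3: no outgoing edges from {compress}; recursion stops.
SUM(hops) = 0 + 1 + 1 + 1 + 2 = 5.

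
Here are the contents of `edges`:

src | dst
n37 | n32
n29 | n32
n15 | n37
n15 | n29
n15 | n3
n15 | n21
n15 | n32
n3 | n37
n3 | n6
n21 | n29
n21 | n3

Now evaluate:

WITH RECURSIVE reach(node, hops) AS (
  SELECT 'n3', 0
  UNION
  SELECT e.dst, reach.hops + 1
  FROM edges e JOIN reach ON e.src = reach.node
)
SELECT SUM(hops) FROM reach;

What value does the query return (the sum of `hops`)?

Base: (n3, hops=0).
Iteration 1: edges from {n3} -> (n37, hops=1), (n6, hops=1).
Iteration 2: edges from {n37,n6} -> (n32, hops=2).
Iteration 3: no outgoing edges from {n32}; recursion stops.
SUM(hops) = 0 + 1 + 1 + 2 = 4.

4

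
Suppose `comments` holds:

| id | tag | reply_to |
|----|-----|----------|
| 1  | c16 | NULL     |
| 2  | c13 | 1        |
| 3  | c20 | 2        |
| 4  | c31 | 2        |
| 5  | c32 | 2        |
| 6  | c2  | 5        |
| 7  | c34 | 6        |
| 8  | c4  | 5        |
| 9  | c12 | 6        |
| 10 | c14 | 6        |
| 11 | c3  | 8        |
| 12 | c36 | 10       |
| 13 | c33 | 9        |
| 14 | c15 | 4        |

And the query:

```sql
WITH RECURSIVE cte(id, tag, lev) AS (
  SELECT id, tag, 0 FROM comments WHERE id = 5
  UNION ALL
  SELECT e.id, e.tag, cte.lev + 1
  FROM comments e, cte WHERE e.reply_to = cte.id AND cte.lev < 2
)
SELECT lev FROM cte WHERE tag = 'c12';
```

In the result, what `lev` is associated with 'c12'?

Base: id=5 (c32) at lev 0.
Iteration 1: rows with reply_to in {5} -> c2 (id 6, lev 1), c4 (id 8, lev 1).
Iteration 2: rows with reply_to in {6,8} -> c34 (id 7, lev 2), c12 (id 9, lev 2), c14 (id 10, lev 2), c3 (id 11, lev 2).
Iteration 3: lev < 2 fails for all current rows; recursion stops.

2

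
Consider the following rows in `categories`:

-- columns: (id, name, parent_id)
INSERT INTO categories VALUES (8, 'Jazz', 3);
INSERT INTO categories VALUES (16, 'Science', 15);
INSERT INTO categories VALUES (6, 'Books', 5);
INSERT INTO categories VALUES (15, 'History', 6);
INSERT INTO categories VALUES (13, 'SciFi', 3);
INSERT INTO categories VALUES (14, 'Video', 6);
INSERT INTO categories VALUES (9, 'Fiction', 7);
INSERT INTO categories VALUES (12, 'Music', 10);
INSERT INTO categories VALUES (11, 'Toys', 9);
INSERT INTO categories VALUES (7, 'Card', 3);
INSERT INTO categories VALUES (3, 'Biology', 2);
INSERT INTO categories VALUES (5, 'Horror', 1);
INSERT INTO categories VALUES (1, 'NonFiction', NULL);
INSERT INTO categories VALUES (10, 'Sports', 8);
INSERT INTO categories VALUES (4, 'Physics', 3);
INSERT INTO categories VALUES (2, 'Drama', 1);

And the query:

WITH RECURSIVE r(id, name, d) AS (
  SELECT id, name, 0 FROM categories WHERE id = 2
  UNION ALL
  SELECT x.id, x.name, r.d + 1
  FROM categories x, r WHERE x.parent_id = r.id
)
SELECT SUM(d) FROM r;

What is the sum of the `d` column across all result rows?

23

Base: id=2 (Drama) at d 0.
Iteration 1: rows with parent_id in {2} -> Biology (id 3, d 1).
Iteration 2: rows with parent_id in {3} -> Physics (id 4, d 2), Card (id 7, d 2), Jazz (id 8, d 2), SciFi (id 13, d 2).
Iteration 3: rows with parent_id in {4,7,8,13} -> Fiction (id 9, d 3), Sports (id 10, d 3).
Iteration 4: rows with parent_id in {9,10} -> Toys (id 11, d 4), Music (id 12, d 4).
Iteration 5: no rows with parent_id in {11,12}; recursion stops.
SUM(d) = 0 + 1 + 2 + 2 + 2 + 2 + 3 + 3 + 4 + 4 = 23.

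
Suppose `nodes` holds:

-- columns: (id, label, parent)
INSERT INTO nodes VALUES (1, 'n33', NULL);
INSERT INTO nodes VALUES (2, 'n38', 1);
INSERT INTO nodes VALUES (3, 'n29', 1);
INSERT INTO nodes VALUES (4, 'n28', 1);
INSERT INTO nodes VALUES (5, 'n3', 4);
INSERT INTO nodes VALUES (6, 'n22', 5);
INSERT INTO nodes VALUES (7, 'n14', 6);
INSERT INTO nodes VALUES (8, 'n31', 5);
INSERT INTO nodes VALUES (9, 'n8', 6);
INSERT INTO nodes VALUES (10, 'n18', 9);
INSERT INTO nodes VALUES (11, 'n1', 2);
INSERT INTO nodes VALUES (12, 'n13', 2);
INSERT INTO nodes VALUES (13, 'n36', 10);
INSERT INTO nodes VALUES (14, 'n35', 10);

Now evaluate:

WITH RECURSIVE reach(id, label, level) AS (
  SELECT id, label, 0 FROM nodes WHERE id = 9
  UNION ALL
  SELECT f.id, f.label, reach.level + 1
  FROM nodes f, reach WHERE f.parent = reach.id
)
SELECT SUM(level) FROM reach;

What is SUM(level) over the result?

5

Base: id=9 (n8) at level 0.
Iteration 1: rows with parent in {9} -> n18 (id 10, level 1).
Iteration 2: rows with parent in {10} -> n36 (id 13, level 2), n35 (id 14, level 2).
Iteration 3: no rows with parent in {13,14}; recursion stops.
SUM(level) = 0 + 1 + 2 + 2 = 5.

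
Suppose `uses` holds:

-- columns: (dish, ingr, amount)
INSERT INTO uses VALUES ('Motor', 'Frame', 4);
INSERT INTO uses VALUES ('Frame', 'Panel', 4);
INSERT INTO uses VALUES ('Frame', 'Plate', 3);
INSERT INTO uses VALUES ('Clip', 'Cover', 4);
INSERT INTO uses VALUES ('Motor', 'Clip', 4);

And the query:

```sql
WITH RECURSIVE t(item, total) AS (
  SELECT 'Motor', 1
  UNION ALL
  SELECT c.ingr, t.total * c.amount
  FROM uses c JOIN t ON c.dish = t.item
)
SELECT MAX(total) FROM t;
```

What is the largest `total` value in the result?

16

Base: (Motor, total=1).
Iteration 1: components of {Motor} -> Clip = 1*4 = 4, Frame = 1*4 = 4.
Iteration 2: components of {Clip,Frame} -> Cover = 4*4 = 16, Panel = 4*4 = 16, Plate = 4*3 = 12.
Iteration 3: no further components; recursion stops.
total values: 1, 4, 4, 12, 16, 16; the maximum is 16.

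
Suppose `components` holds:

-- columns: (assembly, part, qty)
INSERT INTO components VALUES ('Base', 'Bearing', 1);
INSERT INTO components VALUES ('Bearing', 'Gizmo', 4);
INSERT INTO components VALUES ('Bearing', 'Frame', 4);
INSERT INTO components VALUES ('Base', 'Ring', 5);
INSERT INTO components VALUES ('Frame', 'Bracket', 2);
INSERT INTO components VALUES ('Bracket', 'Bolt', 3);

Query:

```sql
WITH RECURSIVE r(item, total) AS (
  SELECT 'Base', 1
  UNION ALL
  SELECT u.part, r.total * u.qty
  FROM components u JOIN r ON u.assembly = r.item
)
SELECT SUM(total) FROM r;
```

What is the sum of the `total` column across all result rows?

47

Base: (Base, total=1).
Iteration 1: components of {Base} -> Bearing = 1*1 = 1, Ring = 1*5 = 5.
Iteration 2: components of {Bearing,Ring} -> Frame = 1*4 = 4, Gizmo = 1*4 = 4.
Iteration 3: components of {Frame,Gizmo} -> Bracket = 4*2 = 8.
Iteration 4: components of {Bracket} -> Bolt = 8*3 = 24.
Iteration 5: no further components; recursion stops.
SUM(total) = 1 + 1 + 5 + 4 + 4 + 8 + 24 = 47.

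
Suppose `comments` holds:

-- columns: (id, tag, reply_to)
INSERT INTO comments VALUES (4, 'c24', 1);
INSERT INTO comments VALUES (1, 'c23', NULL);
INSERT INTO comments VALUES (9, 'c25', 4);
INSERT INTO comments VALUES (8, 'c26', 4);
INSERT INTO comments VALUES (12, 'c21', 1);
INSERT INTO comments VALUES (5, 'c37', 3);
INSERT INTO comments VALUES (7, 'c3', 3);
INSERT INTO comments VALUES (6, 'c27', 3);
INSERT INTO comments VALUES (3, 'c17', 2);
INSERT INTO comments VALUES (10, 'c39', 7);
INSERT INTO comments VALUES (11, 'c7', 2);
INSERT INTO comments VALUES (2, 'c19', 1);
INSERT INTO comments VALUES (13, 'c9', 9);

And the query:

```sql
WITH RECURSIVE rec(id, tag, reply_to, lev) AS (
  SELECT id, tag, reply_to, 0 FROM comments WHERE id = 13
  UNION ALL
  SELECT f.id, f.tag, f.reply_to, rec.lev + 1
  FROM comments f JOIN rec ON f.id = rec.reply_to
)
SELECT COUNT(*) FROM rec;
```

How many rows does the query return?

Base: id=13 (c9), reply_to=9, lev 0.
Iteration 1: join on id=9 -> c25 (id 9, reply_to=4, lev 1).
Iteration 2: join on id=4 -> c24 (id 4, reply_to=1, lev 2).
Iteration 3: join on id=1 -> c23 (id 1, reply_to=NULL, lev 3).
Iteration 4: reply_to is NULL; no match; recursion stops.
Total rows emitted: 4.

4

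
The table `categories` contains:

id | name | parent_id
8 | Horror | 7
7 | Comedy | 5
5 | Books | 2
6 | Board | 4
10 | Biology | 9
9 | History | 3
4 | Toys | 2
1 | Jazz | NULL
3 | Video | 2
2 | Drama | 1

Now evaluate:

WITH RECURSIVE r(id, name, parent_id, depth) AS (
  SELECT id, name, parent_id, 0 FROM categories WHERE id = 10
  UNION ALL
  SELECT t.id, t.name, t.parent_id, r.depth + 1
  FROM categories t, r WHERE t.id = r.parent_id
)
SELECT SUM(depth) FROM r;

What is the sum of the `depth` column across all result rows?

Base: id=10 (Biology), parent_id=9, depth 0.
Iteration 1: join on id=9 -> History (id 9, parent_id=3, depth 1).
Iteration 2: join on id=3 -> Video (id 3, parent_id=2, depth 2).
Iteration 3: join on id=2 -> Drama (id 2, parent_id=1, depth 3).
Iteration 4: join on id=1 -> Jazz (id 1, parent_id=NULL, depth 4).
Iteration 5: parent_id is NULL; no match; recursion stops.
SUM(depth) = 0 + 1 + 2 + 3 + 4 = 10.

10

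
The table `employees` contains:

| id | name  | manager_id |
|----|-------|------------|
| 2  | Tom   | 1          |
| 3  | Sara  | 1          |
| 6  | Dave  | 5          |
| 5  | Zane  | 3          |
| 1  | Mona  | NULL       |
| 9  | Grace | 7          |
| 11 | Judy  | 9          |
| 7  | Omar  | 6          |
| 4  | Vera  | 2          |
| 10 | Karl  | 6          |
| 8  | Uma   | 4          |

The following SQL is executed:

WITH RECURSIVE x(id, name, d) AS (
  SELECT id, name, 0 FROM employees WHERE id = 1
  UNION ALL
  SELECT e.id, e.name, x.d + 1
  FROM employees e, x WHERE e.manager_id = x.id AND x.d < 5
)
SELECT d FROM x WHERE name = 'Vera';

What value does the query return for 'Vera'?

Base: id=1 (Mona) at d 0.
Iteration 1: rows with manager_id in {1} -> Tom (id 2, d 1), Sara (id 3, d 1).
Iteration 2: rows with manager_id in {2,3} -> Vera (id 4, d 2), Zane (id 5, d 2).
Iteration 3: rows with manager_id in {4,5} -> Dave (id 6, d 3), Uma (id 8, d 3).
Iteration 4: rows with manager_id in {6,8} -> Omar (id 7, d 4), Karl (id 10, d 4).
Iteration 5: rows with manager_id in {7,10} -> Grace (id 9, d 5).
Iteration 6: d < 5 fails for all current rows; recursion stops.

2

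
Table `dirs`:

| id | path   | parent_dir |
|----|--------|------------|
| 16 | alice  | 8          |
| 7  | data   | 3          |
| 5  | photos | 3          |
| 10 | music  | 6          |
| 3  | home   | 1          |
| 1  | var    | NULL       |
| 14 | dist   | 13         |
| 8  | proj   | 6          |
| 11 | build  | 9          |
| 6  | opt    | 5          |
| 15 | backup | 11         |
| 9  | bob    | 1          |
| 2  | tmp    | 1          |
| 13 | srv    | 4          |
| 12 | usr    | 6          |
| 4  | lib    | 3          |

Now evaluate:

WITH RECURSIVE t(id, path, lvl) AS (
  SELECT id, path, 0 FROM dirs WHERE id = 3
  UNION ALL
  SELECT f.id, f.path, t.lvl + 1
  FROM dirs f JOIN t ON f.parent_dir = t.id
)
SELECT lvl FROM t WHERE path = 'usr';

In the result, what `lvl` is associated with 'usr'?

Base: id=3 (home) at lvl 0.
Iteration 1: rows with parent_dir in {3} -> lib (id 4, lvl 1), photos (id 5, lvl 1), data (id 7, lvl 1).
Iteration 2: rows with parent_dir in {4,5,7} -> opt (id 6, lvl 2), srv (id 13, lvl 2).
Iteration 3: rows with parent_dir in {6,13} -> proj (id 8, lvl 3), music (id 10, lvl 3), usr (id 12, lvl 3), dist (id 14, lvl 3).
Iteration 4: rows with parent_dir in {8,10,12,14} -> alice (id 16, lvl 4).
Iteration 5: no rows with parent_dir in {16}; recursion stops.

3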